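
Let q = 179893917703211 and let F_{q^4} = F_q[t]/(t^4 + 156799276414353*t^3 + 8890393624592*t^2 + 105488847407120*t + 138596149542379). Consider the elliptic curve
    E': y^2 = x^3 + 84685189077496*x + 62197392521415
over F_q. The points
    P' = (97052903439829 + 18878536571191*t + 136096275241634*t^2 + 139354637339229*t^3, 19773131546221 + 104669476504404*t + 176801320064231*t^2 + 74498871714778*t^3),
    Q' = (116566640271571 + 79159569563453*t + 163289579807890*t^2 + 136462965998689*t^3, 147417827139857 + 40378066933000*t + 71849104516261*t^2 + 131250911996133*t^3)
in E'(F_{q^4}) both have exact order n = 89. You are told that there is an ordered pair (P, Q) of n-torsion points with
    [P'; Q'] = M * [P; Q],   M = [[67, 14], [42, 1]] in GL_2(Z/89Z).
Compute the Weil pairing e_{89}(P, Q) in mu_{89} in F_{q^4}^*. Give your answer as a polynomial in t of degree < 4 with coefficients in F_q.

e_{89} is bilinear + alternating on E[89], so e_{89}(67*P + 14*Q, 42*P + 1*Q) = e_{89}(P,Q)^(67*1-14*42).
det(M) mod 89 = 13; its inverse in (Z/89)^* is 48 (check: 13*48 mod 89 = 1).
Double-and-add over 1011001: 7-1 doublings, 4-1 additions; each step l_{T,T}/v_{2T} or l_{T,P'}/v at Q'+S for random S.
e_{89}(P',Q') = 152892262682117 + 15878965449366*t + 25641282344446*t^2 + 82678785700111*t^3.
Thus e_{89}(P,Q) = 149347390192780 + 136909797917887*t + 64112357112248*t^2 + 87727763214350*t^3.

149347390192780 + 136909797917887*t + 64112357112248*t^2 + 87727763214350*t^3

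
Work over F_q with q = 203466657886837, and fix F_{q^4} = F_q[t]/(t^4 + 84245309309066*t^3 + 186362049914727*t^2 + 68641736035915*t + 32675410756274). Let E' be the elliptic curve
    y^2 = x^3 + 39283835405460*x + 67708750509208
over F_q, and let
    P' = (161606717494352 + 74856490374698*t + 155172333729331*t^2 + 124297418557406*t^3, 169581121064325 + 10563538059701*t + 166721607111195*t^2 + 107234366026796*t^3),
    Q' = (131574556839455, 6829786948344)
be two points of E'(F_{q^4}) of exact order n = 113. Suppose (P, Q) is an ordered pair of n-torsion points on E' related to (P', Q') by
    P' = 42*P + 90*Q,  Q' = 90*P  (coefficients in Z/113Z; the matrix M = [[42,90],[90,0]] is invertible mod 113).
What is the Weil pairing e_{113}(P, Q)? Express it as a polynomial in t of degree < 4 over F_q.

126503121630269 + 108891711759692*t + 14576906556877*t^2 + 165584825074404*t^3

e_{113} is bilinear + alternating on E[113], so e_{113}(42*P + 90*Q, 90*P) = e_{113}(P,Q)^(42*0-90*90).
det M = 42*0 - 90*90 = -8100 = 36 (mod 113); 36^{-1} = 22 (mod 113).
Double-and-add over 1110001: 7-1 doublings, 4-1 additions; each step l_{T,T}/v_{2T} or l_{T,P'}/v at Q'+S for random S.
Miller gives e_{113}(P',Q') = 11746816417334 + 149579871960941*t + 186621933020292*t^2 + 40381472972579*t^3 in F_{203466657886837^4}.
Finally e_{113}(P,Q) = 126503121630269 + 108891711759692*t + 14576906556877*t^2 + 165584825074404*t^3.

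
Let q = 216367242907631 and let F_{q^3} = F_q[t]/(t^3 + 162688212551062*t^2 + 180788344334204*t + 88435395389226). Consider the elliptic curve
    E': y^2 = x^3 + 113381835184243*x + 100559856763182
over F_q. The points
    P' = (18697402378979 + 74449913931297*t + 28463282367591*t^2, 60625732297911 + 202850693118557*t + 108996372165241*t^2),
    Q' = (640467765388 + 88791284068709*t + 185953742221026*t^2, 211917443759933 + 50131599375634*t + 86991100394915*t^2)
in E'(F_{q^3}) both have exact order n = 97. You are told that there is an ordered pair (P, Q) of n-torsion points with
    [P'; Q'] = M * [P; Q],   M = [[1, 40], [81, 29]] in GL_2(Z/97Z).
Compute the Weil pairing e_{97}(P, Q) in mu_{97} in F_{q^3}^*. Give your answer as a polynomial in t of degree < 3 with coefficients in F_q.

e_{97}(aP+bQ,cP+dQ) = e_{97}(P,Q)^(ad-bc); with (a,b,c,d)=(1,40,81,29) this gives the det-97 law.
Hence e(P,Q) = e(P',Q')^{29} where 29 = 87^{-1} mod 97.
Double-and-add over 1100001: 7-1 doublings, 3-1 additions; each step l_{T,T}/v_{2T} or l_{T,P'}/v at Q'+S for random S.
Miller gives e_{97}(P',Q') = 29991345049859 + 159209301285127*t + 63123587734729*t^2 in F_{216367242907631^3}.
Finally e_{97}(P,Q) = 71265509975152 + 171743498377082*t + 167619860240672*t^2.

71265509975152 + 171743498377082*t + 167619860240672*t^2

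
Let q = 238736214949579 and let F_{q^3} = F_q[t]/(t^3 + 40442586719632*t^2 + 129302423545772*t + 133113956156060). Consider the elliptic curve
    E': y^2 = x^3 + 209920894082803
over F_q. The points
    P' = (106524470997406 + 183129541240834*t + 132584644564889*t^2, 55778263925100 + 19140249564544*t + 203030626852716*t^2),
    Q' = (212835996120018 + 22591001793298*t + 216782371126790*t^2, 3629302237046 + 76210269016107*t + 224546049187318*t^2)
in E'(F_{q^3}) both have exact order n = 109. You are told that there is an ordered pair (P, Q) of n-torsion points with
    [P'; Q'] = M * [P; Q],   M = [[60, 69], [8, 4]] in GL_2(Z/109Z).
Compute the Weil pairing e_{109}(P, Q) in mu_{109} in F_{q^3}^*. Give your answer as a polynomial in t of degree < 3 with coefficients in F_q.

201340261088906 + 101324013707824*t + 32953141561381*t^2

Under M = [[60,69],[8,4]] in GL_2(Z/109), e_{109}(P',Q') = e_{109}(P,Q)^(60*4-69*8 mod 109).
Inverting 15 mod 109: 80. Thus e_{109}(P,Q) = e(P',Q')^{80}.
Build f_{109,P'} and f_{109,Q'} via the 7-bit ladder of 109=1101101_2; evaluate at shifted divisors; quotient in F_{238736214949579^3}.
f_P(D_Q)/f_Q(D_P) = 138316394872218 + 111848756340865*t + 215603294585657*t^2.
Finally e_{109}(P,Q) = 201340261088906 + 101324013707824*t + 32953141561381*t^2.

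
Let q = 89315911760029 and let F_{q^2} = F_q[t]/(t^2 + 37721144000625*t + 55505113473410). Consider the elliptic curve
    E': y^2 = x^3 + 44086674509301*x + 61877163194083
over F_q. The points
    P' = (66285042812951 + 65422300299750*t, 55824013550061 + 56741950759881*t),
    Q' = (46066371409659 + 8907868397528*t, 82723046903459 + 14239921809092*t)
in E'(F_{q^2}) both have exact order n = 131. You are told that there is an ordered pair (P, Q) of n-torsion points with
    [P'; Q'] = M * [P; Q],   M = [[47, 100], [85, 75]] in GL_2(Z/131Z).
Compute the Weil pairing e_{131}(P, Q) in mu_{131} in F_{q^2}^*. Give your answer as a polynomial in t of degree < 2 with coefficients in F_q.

Under M = [[47,100],[85,75]] in GL_2(Z/131), e_{131}(P',Q') = e_{131}(P,Q)^(47*75-100*85 mod 131).
47*75 - 100*85 = -4975; reduced mod 131: det = 3, inverse 44.
n = 131 = (10000011)_2 (8 bits, wt 3); accumulate f_{131,P'}(Q'+S)/f_{131,P'}(S) along the 7-step ladder.
So e_{131}(P',Q') = 21722147323697 + 61841570451658*t.
Thus e_{131}(P,Q) = 47923073804275 + 57292738347011*t.

47923073804275 + 57292738347011*t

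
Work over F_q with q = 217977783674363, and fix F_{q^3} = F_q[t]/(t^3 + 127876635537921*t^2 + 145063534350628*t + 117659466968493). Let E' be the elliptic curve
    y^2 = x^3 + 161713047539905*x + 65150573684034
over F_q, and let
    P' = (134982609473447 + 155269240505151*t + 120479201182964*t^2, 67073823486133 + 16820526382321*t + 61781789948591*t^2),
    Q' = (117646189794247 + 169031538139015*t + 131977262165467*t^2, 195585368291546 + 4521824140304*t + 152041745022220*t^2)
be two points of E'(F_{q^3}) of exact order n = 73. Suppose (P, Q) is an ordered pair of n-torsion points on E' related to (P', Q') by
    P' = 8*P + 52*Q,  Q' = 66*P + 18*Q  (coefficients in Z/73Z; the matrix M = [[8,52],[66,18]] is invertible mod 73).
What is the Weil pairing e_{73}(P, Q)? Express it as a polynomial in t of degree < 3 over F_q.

139532802499014 + 137432548525951*t + 76241014823299*t^2

Alternating bilinearity on E[73] (values in mu_{73} in F_{217977783674363^3}) gives e(P',Q') = e(P,Q)^det(M).
Inverting 70 mod 73: 24. Thus e_{73}(P,Q) = e(P',Q')^{24}.
Miller loop for e_{73} over F_{217977783674363^3}: bits of 73 = 1001001; 6 double steps + 2 add steps, l/v at each.
The quotient is 161445981848517 + 28538848679824*t + 205268475190078*t^2.
Thus e_{73}(P,Q) = 139532802499014 + 137432548525951*t + 76241014823299*t^2.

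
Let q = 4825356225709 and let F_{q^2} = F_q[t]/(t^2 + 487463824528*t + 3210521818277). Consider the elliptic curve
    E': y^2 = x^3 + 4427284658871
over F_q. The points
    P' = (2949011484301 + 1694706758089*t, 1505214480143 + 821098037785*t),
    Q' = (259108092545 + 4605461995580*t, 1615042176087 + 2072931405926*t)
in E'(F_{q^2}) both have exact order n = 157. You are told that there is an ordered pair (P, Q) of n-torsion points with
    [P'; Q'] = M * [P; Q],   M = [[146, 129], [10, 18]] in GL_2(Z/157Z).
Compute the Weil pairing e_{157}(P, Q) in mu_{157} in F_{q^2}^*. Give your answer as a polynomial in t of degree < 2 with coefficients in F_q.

e_{157} is bilinear + alternating on E[157], so e_{157}(146*P + 129*Q, 10*P + 18*Q) = e_{157}(P,Q)^(146*18-129*10).
So e_{157}(P,Q) = e_{157}(P',Q')^{90}, since 82*90 = 1 mod 157.
Build f_{157,P'} and f_{157,Q'} via the 8-bit ladder of 157=10011101_2; evaluate at shifted divisors; quotient in F_{4825356225709^2}.
f_P(D_Q)/f_Q(D_P) = 2422769761763 + 3678516398658*t.
Thus e_{157}(P,Q) = 2447051949527 + 2699525979409*t.

2447051949527 + 2699525979409*t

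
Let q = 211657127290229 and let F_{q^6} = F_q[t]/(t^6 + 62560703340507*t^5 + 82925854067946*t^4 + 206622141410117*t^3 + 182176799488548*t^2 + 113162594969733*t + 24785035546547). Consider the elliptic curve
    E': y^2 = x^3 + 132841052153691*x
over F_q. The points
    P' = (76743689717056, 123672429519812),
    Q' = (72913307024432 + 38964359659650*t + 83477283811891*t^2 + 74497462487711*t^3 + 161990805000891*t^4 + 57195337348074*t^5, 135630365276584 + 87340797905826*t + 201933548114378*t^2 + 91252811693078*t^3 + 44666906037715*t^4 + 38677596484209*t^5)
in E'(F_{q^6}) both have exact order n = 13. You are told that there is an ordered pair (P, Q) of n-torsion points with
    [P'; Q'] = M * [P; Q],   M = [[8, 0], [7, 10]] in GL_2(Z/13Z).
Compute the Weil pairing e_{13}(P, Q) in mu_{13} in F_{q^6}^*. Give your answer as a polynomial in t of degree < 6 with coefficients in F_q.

Alternating bilinearity on E[13] (values in mu_{13} in F_{211657127290229^6}) gives e(P',Q') = e(P,Q)^det(M).
Inverting 2 mod 13: 7. Thus e_{13}(P,Q) = e(P',Q')^{7}.
4-bit Miller (1101) on E'/F_{211657127290229} with a'=132841052153691, b'=0: accumulate tangent/chord ratios at Q'+S and P'+S'.
The quotient is 53530469654641 + 202041396765586*t + 13492963049651*t^2 + 156121016756893*t^3 + 102944654927821*t^4 + 40283398216437*t^5.
Finally e_{13}(P,Q) = 162543761107746 + 182482455537992*t + 131388521165902*t^2 + 10797792699800*t^3 + 176842008831751*t^4 + 29189391275617*t^5.

162543761107746 + 182482455537992*t + 131388521165902*t^2 + 10797792699800*t^3 + 176842008831751*t^4 + 29189391275617*t^5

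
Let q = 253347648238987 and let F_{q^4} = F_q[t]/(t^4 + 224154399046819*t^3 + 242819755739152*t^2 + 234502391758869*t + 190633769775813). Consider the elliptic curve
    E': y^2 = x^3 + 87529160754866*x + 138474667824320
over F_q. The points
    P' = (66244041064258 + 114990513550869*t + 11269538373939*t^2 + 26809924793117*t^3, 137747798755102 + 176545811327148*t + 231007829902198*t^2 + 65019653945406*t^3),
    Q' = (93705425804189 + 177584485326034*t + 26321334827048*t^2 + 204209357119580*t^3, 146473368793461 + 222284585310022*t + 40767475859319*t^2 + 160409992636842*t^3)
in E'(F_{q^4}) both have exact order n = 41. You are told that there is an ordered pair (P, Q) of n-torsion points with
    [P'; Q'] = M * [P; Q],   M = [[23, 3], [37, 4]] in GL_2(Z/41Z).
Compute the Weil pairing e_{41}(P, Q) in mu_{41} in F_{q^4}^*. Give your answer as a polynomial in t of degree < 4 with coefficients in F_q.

148125020979113 + 183032875181207*t + 83693286385124*t^2 + 209567813972488*t^3

Alternating bilinearity on E[41] (values in mu_{41} in F_{253347648238987^4}) gives e(P',Q') = e(P,Q)^det(M).
So e_{41}(P,Q) = e_{41}(P',Q')^{28}, since 22*28 = 1 mod 41.
n = 41 = (101001)_2 (6 bits, wt 3); accumulate f_{41,P'}(Q'+S)/f_{41,P'}(S) along the 5-step ladder.
e_{41}(P',Q') = 159788188291258 + 12197496746857*t + 30016826732135*t^2 + 148208479954993*t^3.
e_{41}(P,Q) = (159788188291258 + 12197496746857*t + 30016826732135*t^2 + 148208479954993*t^3)^{28} = 148125020979113 + 183032875181207*t + 83693286385124*t^2 + 209567813972488*t^3.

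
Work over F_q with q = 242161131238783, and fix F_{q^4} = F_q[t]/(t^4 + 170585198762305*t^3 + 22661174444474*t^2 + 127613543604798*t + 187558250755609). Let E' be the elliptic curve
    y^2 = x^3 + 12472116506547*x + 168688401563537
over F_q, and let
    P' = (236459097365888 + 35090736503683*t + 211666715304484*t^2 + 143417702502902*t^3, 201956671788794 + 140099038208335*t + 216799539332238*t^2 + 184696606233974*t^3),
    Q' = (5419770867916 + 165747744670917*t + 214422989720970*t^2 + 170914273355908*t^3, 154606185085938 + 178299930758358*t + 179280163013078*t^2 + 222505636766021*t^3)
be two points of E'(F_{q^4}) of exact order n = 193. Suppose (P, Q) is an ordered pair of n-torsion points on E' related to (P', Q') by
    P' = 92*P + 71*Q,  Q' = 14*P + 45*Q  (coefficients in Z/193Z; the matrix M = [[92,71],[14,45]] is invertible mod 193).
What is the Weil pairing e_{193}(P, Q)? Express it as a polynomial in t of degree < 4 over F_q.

88466678374982 + 13527027249523*t + 181658342292031*t^2 + 238354210803312*t^3

Under M = [[92,71],[14,45]] in GL_2(Z/193), e_{193}(P',Q') = e_{193}(P,Q)^(92*45-71*14 mod 193).
det M = 92*45 - 71*14 = 3146 = 58 (mod 193); 58^{-1} = 10 (mod 193).
8-bit Miller (11000001) on E'/F_{242161131238783} with a'=12472116506547, b'=168688401563537: accumulate tangent/chord ratios at Q'+S and P'+S'.
f_P(D_Q)/f_Q(D_P) = 237985980665709 + 146651215166611*t + 45411820935341*t^2 + 142865500907457*t^3.
Hence e(P,Q) = 88466678374982 + 13527027249523*t + 181658342292031*t^2 + 238354210803312*t^3 in F_{242161131238783^4}^*.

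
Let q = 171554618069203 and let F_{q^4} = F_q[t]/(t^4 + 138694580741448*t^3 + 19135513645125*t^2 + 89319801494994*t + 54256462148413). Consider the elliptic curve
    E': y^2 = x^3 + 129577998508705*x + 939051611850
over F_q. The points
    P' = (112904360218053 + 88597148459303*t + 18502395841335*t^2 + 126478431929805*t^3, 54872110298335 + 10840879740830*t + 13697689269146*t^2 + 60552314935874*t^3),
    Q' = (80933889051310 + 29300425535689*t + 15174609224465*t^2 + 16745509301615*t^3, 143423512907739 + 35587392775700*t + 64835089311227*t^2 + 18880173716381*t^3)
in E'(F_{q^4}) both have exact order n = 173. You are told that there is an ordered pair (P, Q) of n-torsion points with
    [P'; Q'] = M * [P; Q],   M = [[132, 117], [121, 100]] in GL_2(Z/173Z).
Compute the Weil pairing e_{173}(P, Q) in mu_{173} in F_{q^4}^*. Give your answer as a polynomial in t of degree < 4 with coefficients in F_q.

Since e_{173}(P,P)=e_{173}(Q,Q)=1 and e_{173}(Q,P)=e_{173}(P,Q)^{-1}, expanding e_{173}(132*P + 117*Q,121*P + 100*Q) leaves e(P,Q)^det(M).
132*100 - 117*121 = -957; reduced mod 173: det = 81, inverse 47.
Build f_{173,P'} and f_{173,Q'} via the 8-bit ladder of 173=10101101_2; evaluate at shifted divisors; quotient in F_{171554618069203^4}.
Miller gives e_{173}(P',Q') = 68939740550249 + 113923162178923*t + 133668621672713*t^2 + 106972243059867*t^3 in F_{171554618069203^4}.
Finally e_{173}(P,Q) = 127482066661134 + 27555206803310*t + 15332253101054*t^2 + 155822309014386*t^3.

127482066661134 + 27555206803310*t + 15332253101054*t^2 + 155822309014386*t^3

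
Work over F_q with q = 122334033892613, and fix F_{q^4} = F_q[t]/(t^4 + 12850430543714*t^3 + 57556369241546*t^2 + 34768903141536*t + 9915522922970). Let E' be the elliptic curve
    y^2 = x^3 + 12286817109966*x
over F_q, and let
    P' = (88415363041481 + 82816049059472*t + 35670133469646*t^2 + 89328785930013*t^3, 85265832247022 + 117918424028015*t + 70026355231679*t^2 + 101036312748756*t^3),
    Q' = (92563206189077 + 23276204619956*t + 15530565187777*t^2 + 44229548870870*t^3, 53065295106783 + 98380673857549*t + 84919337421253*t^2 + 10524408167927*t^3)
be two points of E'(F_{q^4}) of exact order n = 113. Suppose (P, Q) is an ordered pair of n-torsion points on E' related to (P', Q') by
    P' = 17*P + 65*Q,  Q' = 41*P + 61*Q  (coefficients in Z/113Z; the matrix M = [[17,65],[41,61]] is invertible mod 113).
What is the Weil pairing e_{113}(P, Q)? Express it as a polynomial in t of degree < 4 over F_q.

12253313529997 + 92249049067491*t + 83033243024061*t^2 + 31374232927826*t^3

Alternating bilinearity on E[113] (values in mu_{113} in F_{122334033892613^4}) gives e(P',Q') = e(P,Q)^det(M).
det(M) mod 113 = 67; its inverse in (Z/113)^* is 27 (check: 67*27 mod 113 = 1).
Build f_{113,P'} and f_{113,Q'} via the 7-bit ladder of 113=1110001_2; evaluate at shifted divisors; quotient in F_{122334033892613^4}.
Result: e(P',Q') = 9471951381096 + 49088770042861*t + 56817057630468*t^2 + 9332595184548*t^3.
Thus e_{113}(P,Q) = 12253313529997 + 92249049067491*t + 83033243024061*t^2 + 31374232927826*t^3.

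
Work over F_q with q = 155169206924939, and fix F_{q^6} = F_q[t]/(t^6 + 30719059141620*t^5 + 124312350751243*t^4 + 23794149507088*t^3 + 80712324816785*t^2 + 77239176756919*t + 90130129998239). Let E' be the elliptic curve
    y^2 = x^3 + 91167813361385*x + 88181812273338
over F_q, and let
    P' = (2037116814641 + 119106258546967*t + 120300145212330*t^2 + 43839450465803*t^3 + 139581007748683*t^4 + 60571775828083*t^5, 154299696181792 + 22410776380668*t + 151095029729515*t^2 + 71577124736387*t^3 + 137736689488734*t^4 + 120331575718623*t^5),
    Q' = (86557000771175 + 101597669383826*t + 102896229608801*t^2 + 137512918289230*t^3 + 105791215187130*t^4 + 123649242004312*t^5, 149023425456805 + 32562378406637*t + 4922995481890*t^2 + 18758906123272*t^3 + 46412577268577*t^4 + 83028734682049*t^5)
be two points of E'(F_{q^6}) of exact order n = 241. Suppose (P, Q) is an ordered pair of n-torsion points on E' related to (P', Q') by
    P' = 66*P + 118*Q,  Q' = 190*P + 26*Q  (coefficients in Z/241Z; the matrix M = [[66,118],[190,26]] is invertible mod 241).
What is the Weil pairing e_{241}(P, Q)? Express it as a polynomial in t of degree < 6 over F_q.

35331484358466 + 117999244245910*t + 104714834290208*t^2 + 138999497205094*t^3 + 130677323221140*t^4 + 38597727344859*t^5

Since e_{241}(P,P)=e_{241}(Q,Q)=1 and e_{241}(Q,P)=e_{241}(P,Q)^{-1}, expanding e_{241}(66*P + 118*Q,190*P + 26*Q) leaves e(P,Q)^det(M).
66*26 - 118*190 = -20704; reduced mod 241: det = 22, inverse 11.
Miller loop for e_{241} over F_{155169206924939^6}: bits of 241 = 11110001; 7 double steps + 4 add steps, l/v at each.
Miller gives e_{241}(P',Q') = 136222476846015 + 64942669465753*t + 44254632713274*t^2 + 28282048561718*t^3 + 73833224255412*t^4 + 115733080688132*t^5 in F_{155169206924939^6}.
(136222476846015 + 64942669465753*t + 44254632713274*t^2 + 28282048561718*t^3 + 73833224255412*t^4 + 115733080688132*t^5)^{11} mod (155169206924939,f) = 35331484358466 + 117999244245910*t + 104714834290208*t^2 + 138999497205094*t^3 + 130677323221140*t^4 + 38597727344859*t^5.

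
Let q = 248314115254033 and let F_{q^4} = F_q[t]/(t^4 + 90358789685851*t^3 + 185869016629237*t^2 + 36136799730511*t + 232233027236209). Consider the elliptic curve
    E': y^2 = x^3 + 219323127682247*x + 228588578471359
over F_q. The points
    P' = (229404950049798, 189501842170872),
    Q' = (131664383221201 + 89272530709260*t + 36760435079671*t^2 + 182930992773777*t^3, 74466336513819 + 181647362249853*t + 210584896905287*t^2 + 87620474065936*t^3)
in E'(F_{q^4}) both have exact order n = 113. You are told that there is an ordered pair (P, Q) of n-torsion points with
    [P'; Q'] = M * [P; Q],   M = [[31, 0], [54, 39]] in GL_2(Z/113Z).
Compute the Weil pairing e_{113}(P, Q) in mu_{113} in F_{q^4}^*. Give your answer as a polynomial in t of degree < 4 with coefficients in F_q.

173078183198067 + 233207841840540*t + 16582096621115*t^2 + 169341756525783*t^3

The 113-Weil pairing on E[113] over F_{248314115254033} is alternating-bilinear: e_{113}(P',Q') = e_{113}(P,Q)^det(M).
31*39 - 0*54 = 1209; reduced mod 113: det = 79, inverse 103.
Build f_{113,P'} and f_{113,Q'} via the 7-bit ladder of 113=1110001_2; evaluate at shifted divisors; quotient in F_{248314115254033^4}.
So e_{113}(P',Q') = 126830823281219 + 30548404957259*t + 86705280122545*t^2 + 18232571843587*t^3.
Hence e(P,Q) = 173078183198067 + 233207841840540*t + 16582096621115*t^2 + 169341756525783*t^3 in F_{248314115254033^4}^*.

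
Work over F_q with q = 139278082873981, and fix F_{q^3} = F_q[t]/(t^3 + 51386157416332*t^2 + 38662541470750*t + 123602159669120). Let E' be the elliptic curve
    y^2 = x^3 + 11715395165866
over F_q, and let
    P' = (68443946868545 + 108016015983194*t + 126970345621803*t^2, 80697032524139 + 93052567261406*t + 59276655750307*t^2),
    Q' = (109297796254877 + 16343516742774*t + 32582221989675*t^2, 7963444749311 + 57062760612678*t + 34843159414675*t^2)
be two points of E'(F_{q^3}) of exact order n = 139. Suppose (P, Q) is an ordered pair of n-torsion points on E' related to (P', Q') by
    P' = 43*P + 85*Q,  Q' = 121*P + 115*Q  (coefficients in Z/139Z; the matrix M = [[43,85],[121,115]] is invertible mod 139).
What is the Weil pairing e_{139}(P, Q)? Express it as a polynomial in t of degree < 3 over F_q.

64363919912433 + 108365124536387*t + 118807762801495*t^2

The 139-Weil pairing on E[139] over F_{139278082873981} is alternating-bilinear: e_{139}(P',Q') = e_{139}(P,Q)^det(M).
det(M) mod 139 = 81; its inverse in (Z/139)^* is 127 (check: 81*127 mod 139 = 1).
Run Miller on y^2=x^3+11715395165866 over F_{139278082873981}: ladder 10001011 (8 bits); e = f_P(D_Q)/f_Q(D_P).
f_P(D_Q)/f_Q(D_P) = 38978243369148 + 135922258966485*t + 26077233673407*t^2.
Thus e_{139}(P,Q) = 64363919912433 + 108365124536387*t + 118807762801495*t^2.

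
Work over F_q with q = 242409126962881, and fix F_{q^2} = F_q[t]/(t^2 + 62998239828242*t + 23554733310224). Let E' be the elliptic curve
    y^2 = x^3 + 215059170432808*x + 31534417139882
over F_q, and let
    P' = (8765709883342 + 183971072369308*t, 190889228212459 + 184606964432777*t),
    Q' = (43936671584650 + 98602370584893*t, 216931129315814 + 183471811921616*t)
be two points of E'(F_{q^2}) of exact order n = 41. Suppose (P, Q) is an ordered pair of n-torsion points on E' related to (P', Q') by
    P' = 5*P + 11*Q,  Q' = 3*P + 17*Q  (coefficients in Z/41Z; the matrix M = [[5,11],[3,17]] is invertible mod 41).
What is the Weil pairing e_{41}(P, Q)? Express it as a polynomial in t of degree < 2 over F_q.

171629326069738 + 113597996765031*t

Under M = [[5,11],[3,17]] in GL_2(Z/41), e_{41}(P',Q') = e_{41}(P,Q)^(5*17-11*3 mod 41).
5*17 - 11*3 = 52; reduced mod 41: det = 11, inverse 15.
Miller loop for e_{41} over F_{242409126962881^2}: bits of 41 = 101001; 5 double steps + 2 add steps, l/v at each.
Miller gives e_{41}(P',Q') = 20062510092956 + 241034099403903*t in F_{242409126962881^2}.
(20062510092956 + 241034099403903*t)^{15} mod (242409126962881,f) = 171629326069738 + 113597996765031*t.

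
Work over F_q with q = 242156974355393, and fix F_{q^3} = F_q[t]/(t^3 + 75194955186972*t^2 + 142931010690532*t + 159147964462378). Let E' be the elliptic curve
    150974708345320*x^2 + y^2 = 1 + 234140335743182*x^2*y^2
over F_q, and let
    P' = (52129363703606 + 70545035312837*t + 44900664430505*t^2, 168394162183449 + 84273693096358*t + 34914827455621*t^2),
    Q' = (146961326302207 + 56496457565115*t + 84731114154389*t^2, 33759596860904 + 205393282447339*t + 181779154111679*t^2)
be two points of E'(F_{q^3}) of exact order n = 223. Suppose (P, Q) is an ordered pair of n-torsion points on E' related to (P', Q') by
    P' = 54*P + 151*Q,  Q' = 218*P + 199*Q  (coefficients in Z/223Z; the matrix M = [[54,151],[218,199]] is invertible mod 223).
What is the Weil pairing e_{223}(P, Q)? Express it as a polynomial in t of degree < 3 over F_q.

Since e_{223}(P,P)=e_{223}(Q,Q)=1 and e_{223}(Q,P)=e_{223}(P,Q)^{-1}, expanding e_{223}(54*P + 151*Q,218*P + 199*Q) leaves e(P,Q)^det(M).
Inverting 128 mod 223: 169. Thus e_{223}(P,Q) = e(P',Q')^{169}.
Edwards->Montgomery: u=(1+y)/(1-y), v=u/x -> 133814526144673v^2=u^3+31031960624730u^2+u; then x_W=100287080328231u+64185840681417: y^2=x^3+180302838523457*x+81105459086935.
Double-and-add over 11011111: 8-1 doublings, 7-1 additions; each step l_{T,T}/v_{2T} or l_{T,P'}/v at Q'+S for random S.
Miller gives e_{223}(P',Q') = 120103411283043 + 241727214178605*t + 241839893624398*t^2 in F_{242156974355393^3}.
Thus e_{223}(P,Q) = 86316512667883 + 138308662832208*t + 136480959261616*t^2.

86316512667883 + 138308662832208*t + 136480959261616*t^2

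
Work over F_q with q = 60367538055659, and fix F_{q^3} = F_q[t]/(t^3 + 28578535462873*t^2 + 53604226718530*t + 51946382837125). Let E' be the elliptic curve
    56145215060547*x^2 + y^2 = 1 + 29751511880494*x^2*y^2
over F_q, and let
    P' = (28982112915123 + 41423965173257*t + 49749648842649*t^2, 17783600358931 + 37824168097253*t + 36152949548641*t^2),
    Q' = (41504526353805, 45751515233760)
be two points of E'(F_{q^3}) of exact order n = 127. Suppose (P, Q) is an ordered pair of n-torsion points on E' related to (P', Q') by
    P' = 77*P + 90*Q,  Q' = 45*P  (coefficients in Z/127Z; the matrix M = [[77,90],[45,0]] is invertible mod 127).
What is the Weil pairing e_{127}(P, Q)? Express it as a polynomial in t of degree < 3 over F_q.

Under M = [[77,90],[45,0]] in GL_2(Z/127), e_{127}(P',Q') = e_{127}(P,Q)^(77*0-90*45 mod 127).
Hence e(P,Q) = e(P',Q')^{118} where 118 = 14^{-1} mod 127.
Edwards->Montgomery: u=(1+y)/(1-y), v=u/x -> 15105789376742v^2=u^3+27305536060898u^2+u; then x_W=21690310308928u+24377377499450: y^2=x^3+60155335214426*x+4763806790687.
Build f_{127,P'} and f_{127,Q'} via the 7-bit ladder of 127=1111111_2; evaluate at shifted divisors; quotient in F_{60367538055659^3}.
So e_{127}(P',Q') = 38798469637188 + 54279226390331*t + 44869248251039*t^2.
(38798469637188 + 54279226390331*t + 44869248251039*t^2)^{118} mod (60367538055659,f) = 37760014023224 + 18511731784246*t + 27349782207119*t^2.

37760014023224 + 18511731784246*t + 27349782207119*t^2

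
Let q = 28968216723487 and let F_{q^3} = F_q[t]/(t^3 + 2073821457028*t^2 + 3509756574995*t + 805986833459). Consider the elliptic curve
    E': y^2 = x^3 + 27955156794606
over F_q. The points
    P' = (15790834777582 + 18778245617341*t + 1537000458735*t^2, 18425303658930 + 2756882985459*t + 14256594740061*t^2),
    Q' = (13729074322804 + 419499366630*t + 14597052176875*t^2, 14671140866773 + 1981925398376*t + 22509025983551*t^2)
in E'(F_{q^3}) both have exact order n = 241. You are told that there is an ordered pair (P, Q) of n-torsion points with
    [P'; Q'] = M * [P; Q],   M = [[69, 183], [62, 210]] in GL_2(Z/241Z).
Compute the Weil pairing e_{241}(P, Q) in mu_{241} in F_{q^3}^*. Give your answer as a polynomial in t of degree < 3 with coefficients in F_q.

6753136908590 + 9872385298156*t + 11564529914735*t^2

Alternating bilinearity on E[241] (values in mu_{241} in F_{28968216723487^3}) gives e(P',Q') = e(P,Q)^det(M).
69*210 - 183*62 = 3144; reduced mod 241: det = 11, inverse 22.
8-bit Miller (11110001) on E'/F_{28968216723487} with a'=0, b'=27955156794606: accumulate tangent/chord ratios at Q'+S and P'+S'.
e_{241}(P',Q') = 22427906958159 + 11268123817941*t + 17309153715635*t^2.
Raise to 22: e(P,Q) = 6753136908590 + 9872385298156*t + 11564529914735*t^2 in mu_{241}.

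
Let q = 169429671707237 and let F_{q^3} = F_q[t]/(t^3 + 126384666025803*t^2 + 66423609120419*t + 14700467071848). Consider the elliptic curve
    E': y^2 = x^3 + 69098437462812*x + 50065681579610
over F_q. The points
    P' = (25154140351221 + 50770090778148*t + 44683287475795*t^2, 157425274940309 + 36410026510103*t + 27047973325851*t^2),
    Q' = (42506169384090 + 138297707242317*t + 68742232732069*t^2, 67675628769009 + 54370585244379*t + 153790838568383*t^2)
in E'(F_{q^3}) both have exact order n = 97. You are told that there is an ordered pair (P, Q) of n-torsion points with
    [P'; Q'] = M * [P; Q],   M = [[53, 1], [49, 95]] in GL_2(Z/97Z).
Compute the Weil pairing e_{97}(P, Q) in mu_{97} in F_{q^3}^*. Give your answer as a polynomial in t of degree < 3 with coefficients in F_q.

65092319623470 + 78037756462599*t + 127807129003654*t^2

The 97-Weil pairing on E[97] over F_{169429671707237} is alternating-bilinear: e_{97}(P',Q') = e_{97}(P,Q)^det(M).
Hence e(P,Q) = e(P',Q')^{5} where 5 = 39^{-1} mod 97.
7-bit Miller (1100001) on E'/F_{169429671707237} with a'=69098437462812, b'=50065681579610: accumulate tangent/chord ratios at Q'+S and P'+S'.
e_{97}(P',Q') = 82454667699617 + 144069890351522*t + 28394652404418*t^2.
(82454667699617 + 144069890351522*t + 28394652404418*t^2)^{5} mod (169429671707237,f) = 65092319623470 + 78037756462599*t + 127807129003654*t^2.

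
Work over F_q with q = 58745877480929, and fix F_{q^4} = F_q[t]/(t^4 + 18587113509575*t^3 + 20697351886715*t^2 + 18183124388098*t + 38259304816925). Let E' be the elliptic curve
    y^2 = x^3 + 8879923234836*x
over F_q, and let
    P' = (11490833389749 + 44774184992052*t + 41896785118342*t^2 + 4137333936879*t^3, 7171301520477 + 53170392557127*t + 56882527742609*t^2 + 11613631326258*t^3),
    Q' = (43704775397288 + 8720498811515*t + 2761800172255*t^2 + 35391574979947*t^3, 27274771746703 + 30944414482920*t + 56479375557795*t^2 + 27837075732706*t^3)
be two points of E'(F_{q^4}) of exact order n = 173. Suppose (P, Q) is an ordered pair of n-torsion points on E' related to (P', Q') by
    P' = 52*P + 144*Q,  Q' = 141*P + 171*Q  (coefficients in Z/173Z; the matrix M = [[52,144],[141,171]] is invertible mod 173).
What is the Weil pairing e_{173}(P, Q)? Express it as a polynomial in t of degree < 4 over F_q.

49648204358633 + 7866889354280*t + 38784041371385*t^2 + 40896142996601*t^3

The 173-Weil pairing on E[173] over F_{58745877480929} is alternating-bilinear: e_{173}(P',Q') = e_{173}(P,Q)^det(M).
Inverting 6 mod 173: 29. Thus e_{173}(P,Q) = e(P',Q')^{29}.
Build f_{173,P'} and f_{173,Q'} via the 8-bit ladder of 173=10101101_2; evaluate at shifted divisors; quotient in F_{58745877480929^4}.
e_{173}(P',Q') = 8286500595094 + 54146433253940*t + 30562117444237*t^2 + 53105661421093*t^3.
Finally e_{173}(P,Q) = 49648204358633 + 7866889354280*t + 38784041371385*t^2 + 40896142996601*t^3.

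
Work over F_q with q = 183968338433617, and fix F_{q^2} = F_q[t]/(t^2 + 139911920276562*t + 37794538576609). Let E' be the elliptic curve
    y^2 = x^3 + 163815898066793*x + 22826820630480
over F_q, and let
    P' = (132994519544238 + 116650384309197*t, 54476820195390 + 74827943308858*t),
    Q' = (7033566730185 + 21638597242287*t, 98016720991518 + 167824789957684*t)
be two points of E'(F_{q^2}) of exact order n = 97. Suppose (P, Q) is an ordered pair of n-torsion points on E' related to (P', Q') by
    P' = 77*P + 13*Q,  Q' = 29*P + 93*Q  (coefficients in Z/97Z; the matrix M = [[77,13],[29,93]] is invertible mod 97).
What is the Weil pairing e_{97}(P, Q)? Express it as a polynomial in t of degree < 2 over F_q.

32002550656242 + 61070176648374*t

e_{97} is bilinear + alternating on E[97], so e_{97}(77*P + 13*Q, 29*P + 93*Q) = e_{97}(P,Q)^(77*93-13*29).
Hence e(P,Q) = e(P',Q')^{16} where 16 = 91^{-1} mod 97.
7-bit Miller (1100001) on E'/F_{183968338433617} with a'=163815898066793, b'=22826820630480: accumulate tangent/chord ratios at Q'+S and P'+S'.
f_P(D_Q)/f_Q(D_P) = 80102615264252 + 7636443635636*t.
e_{97}(P,Q) = (80102615264252 + 7636443635636*t)^{16} = 32002550656242 + 61070176648374*t.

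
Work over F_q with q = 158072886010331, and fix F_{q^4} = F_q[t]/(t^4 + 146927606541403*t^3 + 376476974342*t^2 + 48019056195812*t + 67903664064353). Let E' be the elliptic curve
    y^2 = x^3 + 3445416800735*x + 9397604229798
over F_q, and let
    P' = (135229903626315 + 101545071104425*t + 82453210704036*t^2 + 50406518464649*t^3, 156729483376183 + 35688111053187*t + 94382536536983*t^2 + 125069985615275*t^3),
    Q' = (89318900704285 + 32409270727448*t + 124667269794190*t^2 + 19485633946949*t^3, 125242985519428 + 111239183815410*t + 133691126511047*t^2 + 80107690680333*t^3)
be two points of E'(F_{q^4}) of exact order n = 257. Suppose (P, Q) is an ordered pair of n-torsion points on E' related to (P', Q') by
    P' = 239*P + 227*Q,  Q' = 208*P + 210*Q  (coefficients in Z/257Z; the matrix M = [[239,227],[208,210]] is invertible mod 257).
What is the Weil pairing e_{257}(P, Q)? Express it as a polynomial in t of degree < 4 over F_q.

e_{257}(aP+bQ,cP+dQ) = e_{257}(P,Q)^(ad-bc); with (a,b,c,d)=(239,227,208,210) this gives the det-257 law.
det M = 239*210 - 227*208 = 2974 = 147 (mod 257); 147^{-1} = 7 (mod 257).
Build f_{257,P'} and f_{257,Q'} via the 9-bit ladder of 257=100000001_2; evaluate at shifted divisors; quotient in F_{158072886010331^4}.
The quotient is 135110127315013 + 109144763871772*t + 152841863124692*t^2 + 68055611509701*t^3.
e_{257}(P,Q) = (135110127315013 + 109144763871772*t + 152841863124692*t^2 + 68055611509701*t^3)^{7} = 92097860164123 + 112144382698581*t + 154223468709208*t^2 + 75464375004734*t^3.

92097860164123 + 112144382698581*t + 154223468709208*t^2 + 75464375004734*t^3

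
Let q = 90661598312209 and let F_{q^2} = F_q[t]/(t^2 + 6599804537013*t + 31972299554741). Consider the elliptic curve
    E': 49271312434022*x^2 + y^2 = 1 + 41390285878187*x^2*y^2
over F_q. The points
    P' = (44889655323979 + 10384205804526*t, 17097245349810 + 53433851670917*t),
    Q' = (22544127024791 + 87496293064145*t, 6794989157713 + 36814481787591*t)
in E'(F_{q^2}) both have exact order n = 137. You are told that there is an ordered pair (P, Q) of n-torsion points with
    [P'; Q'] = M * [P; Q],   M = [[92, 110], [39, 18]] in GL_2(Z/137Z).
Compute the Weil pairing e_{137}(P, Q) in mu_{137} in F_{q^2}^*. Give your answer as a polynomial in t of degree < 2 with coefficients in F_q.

82372607934090 + 69967247247494*t

Under M = [[92,110],[39,18]] in GL_2(Z/137), e_{137}(P',Q') = e_{137}(P,Q)^(92*18-110*39 mod 137).
det(M) mod 137 = 106; its inverse in (Z/137)^* is 53 (check: 106*53 mod 137 = 1).
Map (x,y)_Ed via u=(1+y)/(1-y), v=(1+y)/((1-y)x) to Montgomery A=0,B=54513583348954; then to (a',b')=(64201494423844,0).
Miller loop for e_{137} over F_{90661598312209^2}: bits of 137 = 10001001; 7 double steps + 2 add steps, l/v at each.
So e_{137}(P',Q') = 81021835226240 + 84043095994690*t.
Finally e_{137}(P,Q) = 82372607934090 + 69967247247494*t.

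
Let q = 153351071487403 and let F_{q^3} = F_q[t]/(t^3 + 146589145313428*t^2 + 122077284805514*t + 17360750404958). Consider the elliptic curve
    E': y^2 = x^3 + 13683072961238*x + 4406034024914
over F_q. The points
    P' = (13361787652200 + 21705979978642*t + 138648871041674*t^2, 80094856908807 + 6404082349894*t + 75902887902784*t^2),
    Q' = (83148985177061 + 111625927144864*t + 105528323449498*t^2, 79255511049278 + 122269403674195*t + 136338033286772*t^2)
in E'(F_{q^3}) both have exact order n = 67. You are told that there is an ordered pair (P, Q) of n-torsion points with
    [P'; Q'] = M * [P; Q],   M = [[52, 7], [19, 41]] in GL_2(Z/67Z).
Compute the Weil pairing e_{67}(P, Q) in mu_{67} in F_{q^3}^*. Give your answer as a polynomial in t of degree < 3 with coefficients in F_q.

Under M = [[52,7],[19,41]] in GL_2(Z/67), e_{67}(P',Q') = e_{67}(P,Q)^(52*41-7*19 mod 67).
det(M) mod 67 = 56; its inverse in (Z/67)^* is 6 (check: 56*6 mod 67 = 1).
Miller loop for e_{67} over F_{153351071487403^3}: bits of 67 = 1000011; 6 double steps + 2 add steps, l/v at each.
So e_{67}(P',Q') = 2450146802809 + 89399836844058*t + 152818634744383*t^2.
e_{67}(P,Q) = (2450146802809 + 89399836844058*t + 152818634744383*t^2)^{6} = 48791559267049 + 36794199937274*t + 30137338575612*t^2.

48791559267049 + 36794199937274*t + 30137338575612*t^2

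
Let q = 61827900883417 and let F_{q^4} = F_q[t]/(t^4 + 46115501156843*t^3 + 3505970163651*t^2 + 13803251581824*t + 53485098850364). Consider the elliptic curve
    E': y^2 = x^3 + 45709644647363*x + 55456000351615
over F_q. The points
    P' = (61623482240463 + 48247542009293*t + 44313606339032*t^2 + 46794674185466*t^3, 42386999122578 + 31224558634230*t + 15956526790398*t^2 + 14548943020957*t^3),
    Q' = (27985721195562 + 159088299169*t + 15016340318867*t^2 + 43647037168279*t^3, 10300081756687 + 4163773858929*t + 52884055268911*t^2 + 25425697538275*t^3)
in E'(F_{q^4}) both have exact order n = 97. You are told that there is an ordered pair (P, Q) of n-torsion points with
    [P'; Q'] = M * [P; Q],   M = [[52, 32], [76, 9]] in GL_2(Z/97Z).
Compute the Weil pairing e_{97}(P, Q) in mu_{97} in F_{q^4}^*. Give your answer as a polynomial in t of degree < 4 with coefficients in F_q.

The 97-Weil pairing on E[97] over F_{61827900883417} is alternating-bilinear: e_{97}(P',Q') = e_{97}(P,Q)^det(M).
Inverting 73 mod 97: 4. Thus e_{97}(P,Q) = e(P',Q')^{4}.
7-bit Miller (1100001) on E'/F_{61827900883417} with a'=45709644647363, b'=55456000351615: accumulate tangent/chord ratios at Q'+S and P'+S'.
f_P(D_Q)/f_Q(D_P) = 16971087365000 + 57668205953839*t + 17884211059000*t^2 + 47070079422198*t^3.
e_{97}(P,Q) = (16971087365000 + 57668205953839*t + 17884211059000*t^2 + 47070079422198*t^3)^{4} = 35220082090772 + 52689890091310*t + 47161036450940*t^2 + 14838623718216*t^3.

35220082090772 + 52689890091310*t + 47161036450940*t^2 + 14838623718216*t^3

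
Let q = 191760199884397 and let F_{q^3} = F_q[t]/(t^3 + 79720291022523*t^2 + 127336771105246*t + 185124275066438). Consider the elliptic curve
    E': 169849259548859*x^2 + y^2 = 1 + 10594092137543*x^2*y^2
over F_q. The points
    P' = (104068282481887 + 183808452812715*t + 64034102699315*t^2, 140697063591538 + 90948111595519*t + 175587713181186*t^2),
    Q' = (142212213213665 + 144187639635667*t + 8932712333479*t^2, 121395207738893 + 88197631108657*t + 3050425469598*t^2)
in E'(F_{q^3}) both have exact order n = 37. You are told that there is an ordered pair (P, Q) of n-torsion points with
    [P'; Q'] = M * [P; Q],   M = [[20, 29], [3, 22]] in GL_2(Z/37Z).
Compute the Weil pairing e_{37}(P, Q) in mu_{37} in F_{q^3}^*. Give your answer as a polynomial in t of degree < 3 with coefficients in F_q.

Since e_{37}(P,P)=e_{37}(Q,Q)=1 and e_{37}(Q,P)=e_{37}(P,Q)^{-1}, expanding e_{37}(20*P + 29*Q,3*P + 22*Q) leaves e(P,Q)^det(M).
det M = 20*22 - 29*3 = 353 = 20 (mod 37); 20^{-1} = 13 (mod 37).
Map (x,y)_Ed via u=(1+y)/(1-y), v=(1+y)/((1-y)x) to Montgomery A=3668840540450,B=4367665611775; then to (a',b')=(77542650822407,45766761585912).
Miller loop for e_{37} over F_{191760199884397^3}: bits of 37 = 100101; 5 double steps + 2 add steps, l/v at each.
The quotient is 131060342719669 + 31708555638480*t + 189638325271691*t^2.
Finally e_{37}(P,Q) = 50305802571792 + 63318675575510*t + 134086894675875*t^2.

50305802571792 + 63318675575510*t + 134086894675875*t^2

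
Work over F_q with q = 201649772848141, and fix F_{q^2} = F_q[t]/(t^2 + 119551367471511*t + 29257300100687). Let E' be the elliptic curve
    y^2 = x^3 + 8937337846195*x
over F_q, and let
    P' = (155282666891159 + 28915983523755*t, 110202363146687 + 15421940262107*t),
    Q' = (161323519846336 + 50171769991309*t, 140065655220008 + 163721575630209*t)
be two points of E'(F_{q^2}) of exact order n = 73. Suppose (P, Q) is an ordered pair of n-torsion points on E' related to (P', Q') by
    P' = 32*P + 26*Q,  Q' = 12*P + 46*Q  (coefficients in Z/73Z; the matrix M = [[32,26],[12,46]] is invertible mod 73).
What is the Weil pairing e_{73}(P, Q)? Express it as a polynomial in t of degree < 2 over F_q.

Alternating bilinearity on E[73] (values in mu_{73} in F_{201649772848141^2}) gives e(P',Q') = e(P,Q)^det(M).
32*46 - 26*12 = 1160; reduced mod 73: det = 65, inverse 9.
Build f_{73,P'} and f_{73,Q'} via the 7-bit ladder of 73=1001001_2; evaluate at shifted divisors; quotient in F_{201649772848141^2}.
So e_{73}(P',Q') = 22890093916728 + 197227706673661*t.
Thus e_{73}(P,Q) = 31537466852625 + 145631286977831*t.

31537466852625 + 145631286977831*t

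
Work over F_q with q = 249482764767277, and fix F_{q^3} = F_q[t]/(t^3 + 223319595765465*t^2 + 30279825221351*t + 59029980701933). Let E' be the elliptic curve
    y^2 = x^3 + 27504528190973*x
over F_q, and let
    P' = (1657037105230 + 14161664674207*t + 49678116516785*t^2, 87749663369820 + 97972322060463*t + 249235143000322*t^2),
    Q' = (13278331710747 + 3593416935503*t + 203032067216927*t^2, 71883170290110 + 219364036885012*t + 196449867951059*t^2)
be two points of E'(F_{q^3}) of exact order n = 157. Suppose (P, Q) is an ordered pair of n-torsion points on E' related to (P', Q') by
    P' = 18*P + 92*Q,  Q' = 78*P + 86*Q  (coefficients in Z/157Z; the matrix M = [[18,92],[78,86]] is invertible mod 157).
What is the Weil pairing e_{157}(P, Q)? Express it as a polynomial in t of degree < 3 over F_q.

106433850295604 + 21231088312007*t + 99571977568362*t^2

Since e_{157}(P,P)=e_{157}(Q,Q)=1 and e_{157}(Q,P)=e_{157}(P,Q)^{-1}, expanding e_{157}(18*P + 92*Q,78*P + 86*Q) leaves e(P,Q)^det(M).
18*86 - 92*78 = -5628; reduced mod 157: det = 24, inverse 72.
Miller loop for e_{157} over F_{249482764767277^3}: bits of 157 = 10011101; 7 double steps + 4 add steps, l/v at each.
Result: e(P',Q') = 9416202035588 + 148708946407679*t + 171072928686995*t^2.
Raise to 72: e(P,Q) = 106433850295604 + 21231088312007*t + 99571977568362*t^2 in mu_{157}.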